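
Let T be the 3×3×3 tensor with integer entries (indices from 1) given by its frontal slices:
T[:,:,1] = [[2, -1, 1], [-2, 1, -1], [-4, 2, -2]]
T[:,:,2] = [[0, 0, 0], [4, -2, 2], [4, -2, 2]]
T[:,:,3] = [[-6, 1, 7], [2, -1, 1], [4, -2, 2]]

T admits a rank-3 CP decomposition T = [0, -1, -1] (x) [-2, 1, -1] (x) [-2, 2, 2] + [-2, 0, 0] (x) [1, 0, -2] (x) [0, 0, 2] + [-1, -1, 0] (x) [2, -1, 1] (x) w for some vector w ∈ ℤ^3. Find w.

w = [-1, 0, 1]

Subtract the known terms from T to get the rank-1 residual R = [-1, -1, 0] (x) [2, -1, 1] (x) w, so R[i,j,k] = a[i]·b[j]·w[k]. Pick indices with nonzero a[1]·b[1] = (-1)·(2) = -2. Only the fibre through (1,1,·) is needed: R[1,1,:] = T[1,1,:] − Σₗ aₗ[1]bₗ[1]cₗ = [2, 0, -6] − (0)·(-2)·[-2, 2, 2] − (-2)·(1)·[0, 0, 2] = [2, 0, -2]. Then w[k] = R[1,1,k] / -2 for each k, giving w = [2, 0, -2] / -2 = [-1, 0, 1].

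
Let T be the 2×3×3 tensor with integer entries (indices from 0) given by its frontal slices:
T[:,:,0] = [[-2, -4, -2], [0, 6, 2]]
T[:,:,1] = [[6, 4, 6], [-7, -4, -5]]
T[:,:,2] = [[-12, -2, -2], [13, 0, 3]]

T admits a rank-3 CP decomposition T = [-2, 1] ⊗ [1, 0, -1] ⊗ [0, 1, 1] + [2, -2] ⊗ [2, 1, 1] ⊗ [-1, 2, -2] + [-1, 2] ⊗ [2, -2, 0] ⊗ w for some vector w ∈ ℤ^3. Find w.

Subtract the known terms from T to get the rank-1 residual R = [-1, 2] ⊗ [2, -2, 0] ⊗ w, so R[i,j,k] = a[i]·b[j]·w[k]. Pick indices with nonzero a[0]·b[0] = (-1)·(2) = -2. Only the fibre through (0,0,·) is needed: R[0,0,:] = T[0,0,:] − Σₗ aₗ[0]bₗ[0]cₗ = [-2, 6, -12] − (-2)·(1)·[0, 1, 1] − (2)·(2)·[-1, 2, -2] = [2, 0, -2]. Then w[k] = R[0,0,k] / -2 for each k, giving w = [2, 0, -2] / -2 = [-1, 0, 1].

w = [-1, 0, 1]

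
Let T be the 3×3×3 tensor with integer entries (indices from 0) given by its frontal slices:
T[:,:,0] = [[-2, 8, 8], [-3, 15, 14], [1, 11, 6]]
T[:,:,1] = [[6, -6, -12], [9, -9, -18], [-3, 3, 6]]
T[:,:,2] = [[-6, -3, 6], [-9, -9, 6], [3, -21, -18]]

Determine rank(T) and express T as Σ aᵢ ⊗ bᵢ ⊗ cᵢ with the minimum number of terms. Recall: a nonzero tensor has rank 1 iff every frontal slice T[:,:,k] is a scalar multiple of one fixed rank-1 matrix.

rank(T) = 2

Lower bound: the mode-2 unfolding of T (rows indexed by j, columns by (i,k) = (0,0), (0,1), (0,2), (1,0), (1,1), (1,2), (2,0), (2,1), (2,2)) is [[-2, 6, -6, -3, 9, -9, 1, -3, 3], [8, -6, -3, 15, -9, -9, 11, 3, -21], [8, -12, 6, 14, -18, 6, 6, 6, -18]].
There the 2×2 minor on rows j ∈ {0, 1}, columns (i,k) ∈ {(0,0), (0,1)} is det [[-2, 6], [8, -6]] = -36 ≠ 0, so this unfolding has rank ≥ 2; CP rank is at least every unfolding rank, so rank(T) ≥ 2. (Unfolding ranks only ever bound the CP rank from below — rank(T) can be strictly larger than all of them — so the matching upper bound has to come from an explicit 2-term decomposition.)
Upper bound — finding two terms. Write S_k = T[:,:,k] for the frontal slices: S₀ = [[-2, 8, 8], [-3, 15, 14], [1, 11, 6]], S₁ = [[6, -6, -12], [9, -9, -18], [-3, 3, 6]], S₂ = [[-6, -3, 6], [-9, -9, 6], [3, -21, -18]].
If T = a₁ ⊗ b₁ ⊗ c₁ + a₂ ⊗ b₂ ⊗ c₂ then each S_k = c₁[k]·a₁b₁ᵀ + c₂[k]·a₂b₂ᵀ. S₀ and S₁ are linearly independent, so a₁b₁ᵀ and a₂b₂ᵀ must span the same plane of matrices: they are the rank-1 matrices of the form x·S₀ + y·S₁.
The 2×2 minor of x·S₀ + y·S₁ on rows {0,1}, columns {0,1} is −6·x² + 18·xy = (-6)·(x − 3·y)(x), vanishing at (x:y) = (3:1) and (0:1).
M₁ = 3·S₀ + S₁ = [[0, 18, 12], [0, 36, 24], [0, 36, 24]] = 6·[1, 2, 2][0, 3, 2]ᵀ and M₂ = S₁ = [[6, -6, -12], [9, -9, -18], [-3, 3, 6]] = 3·[2, 3, -1][1, -1, -2]ᵀ, so take a₁ = [1, 2, 2], b₁ = [0, 3, 2], a₂ = [2, 3, -1], b₂ = [1, -1, -2].
Each slice is an integer combination of E₁ = a₁b₁ᵀ and E₂ = a₂b₂ᵀ: S₀ = 2·E₁ − E₂, S₁ = 3·E₂, S₂ = −3·E₁ − 3·E₂; reading off coefficients, c₁ = [2, 0, -3] and c₂ = [-1, 3, -3].
Hence T = [1, 2, 2] ⊗ [0, 3, 2] ⊗ [2, 0, -3] + [2, 3, -1] ⊗ [1, -1, -2] ⊗ [-1, 3, -3], so rank(T) ≤ 2.
These bounds meet, so rank(T) = 2.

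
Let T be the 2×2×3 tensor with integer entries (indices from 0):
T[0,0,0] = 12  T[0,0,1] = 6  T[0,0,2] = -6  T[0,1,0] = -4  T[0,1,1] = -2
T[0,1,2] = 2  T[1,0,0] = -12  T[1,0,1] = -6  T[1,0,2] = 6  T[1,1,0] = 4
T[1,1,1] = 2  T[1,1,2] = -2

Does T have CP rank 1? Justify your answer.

Yes

The mode-1 fibre T[:,0,0] = [12, -12] gives a = [1, -1] (primitive direction); the mode-2 fibre T[0,:,0] = [12, -4] gives b = [3, -1]; then c[k] = T[0,0,k] / (a[0]·b[0]) = [12, 6, -6] / 3 = [4, 2, -2].
Expanding [1, -1] ⊗ [3, -1] ⊗ [4, 2, -2] reproduces all 12 entries of T, so T = [1, -1] ⊗ [3, -1] ⊗ [4, 2, -2] and rank(T) ≤ 1.
Equivalently every frontal slice T[:,:,k] is c[k] times the rank-1 matrix [1, -1] ⊗ [3, -1]. So T has rank 1 (it is nonzero).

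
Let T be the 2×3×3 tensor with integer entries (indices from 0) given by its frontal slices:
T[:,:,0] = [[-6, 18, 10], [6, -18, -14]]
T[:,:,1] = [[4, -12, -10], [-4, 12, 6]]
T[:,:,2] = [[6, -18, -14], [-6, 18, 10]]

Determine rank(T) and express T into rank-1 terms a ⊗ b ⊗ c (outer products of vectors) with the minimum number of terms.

rank(T) = 2

Lower bound: the mode-3 unfolding of T (rows indexed by k, columns by (i,j) = (0,0), (0,1), (0,2), (1,0), (1,1), (1,2)) is [[-6, 18, 10, 6, -18, -14], [4, -12, -10, -4, 12, 6], [6, -18, -14, -6, 18, 10]].
There the 2×2 minor on rows k ∈ {0, 1}, columns (i,j) ∈ {(0,0), (0,2)} is det [[-6, 10], [4, -10]] = 20 ≠ 0, so this unfolding has rank ≥ 2; CP rank is at least every unfolding rank, so rank(T) ≥ 2. (Flattening ranks never certify an upper bound on CP rank; for that we must actually write T with 2 rank-1 terms.)
Upper bound — finding two terms. Write S_k = T[:,:,k] for the frontal slices: S₀ = [[-6, 18, 10], [6, -18, -14]], S₁ = [[4, -12, -10], [-4, 12, 6]], S₂ = [[6, -18, -14], [-6, 18, 10]].
If T = a₁ ⊗ b₁ ⊗ c₁ + a₂ ⊗ b₂ ⊗ c₂ then each S_k = c₁[k]·a₁b₁ᵀ + c₂[k]·a₂b₂ᵀ. S₀ and S₁ are linearly independent, so a₁b₁ᵀ and a₂b₂ᵀ must span the same plane of matrices: they are the rank-1 matrices of the form x·S₀ + y·S₁.
The 2×2 minor of x·S₀ + y·S₁ on rows {0,1}, columns {0,2} is 24·x² + 8·xy − 16·y² = 8·(3·x − 2·y)(x + y), vanishing at (x:y) = (2:3) and (1:-1).
M₁ = 2·S₀ + 3·S₁ = [[0, 0, -10], [0, 0, -10]] = (-10)·[1, 1][0, 0, 1]ᵀ and M₂ = S₀ − S₁ = [[-10, 30, 20], [10, -30, -20]] = (-10)·[1, -1][1, -3, -2]ᵀ, so take a₁ = [1, 1], b₁ = [0, 0, 1], a₂ = [1, -1], b₂ = [1, -3, -2].
Each slice is an integer combination of E₁ = a₁b₁ᵀ and E₂ = a₂b₂ᵀ: S₀ = −2·E₁ − 6·E₂, S₁ = −2·E₁ + 4·E₂, S₂ = −2·E₁ + 6·E₂; reading off coefficients, c₁ = [-2, -2, -2] and c₂ = [-6, 4, 6].
Hence T = [1, 1] ⊗ [0, 0, 1] ⊗ [-2, -2, -2] + [1, -1] ⊗ [1, -3, -2] ⊗ [-6, 4, 6], so rank(T) ≤ 2.
These bounds meet, so rank(T) = 2.
Check entry T[0,2,0] = 10: (1)·(1)·(-2) + (1)·(-2)·(-6) = 10.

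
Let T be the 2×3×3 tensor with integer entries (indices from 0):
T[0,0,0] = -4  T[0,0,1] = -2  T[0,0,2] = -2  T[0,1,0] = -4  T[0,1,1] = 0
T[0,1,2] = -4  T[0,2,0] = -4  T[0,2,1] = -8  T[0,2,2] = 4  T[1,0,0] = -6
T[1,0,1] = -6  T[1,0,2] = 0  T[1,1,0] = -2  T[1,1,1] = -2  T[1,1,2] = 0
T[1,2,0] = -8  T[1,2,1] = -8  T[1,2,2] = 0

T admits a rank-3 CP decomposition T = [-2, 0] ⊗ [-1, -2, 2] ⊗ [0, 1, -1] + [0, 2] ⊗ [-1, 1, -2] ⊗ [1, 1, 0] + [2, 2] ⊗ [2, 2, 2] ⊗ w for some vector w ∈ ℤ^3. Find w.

Subtract the known terms from T to get the rank-1 residual R = [2, 2] ⊗ [2, 2, 2] ⊗ w, so R[i,j,k] = a[i]·b[j]·w[k]. Pick indices with nonzero a[0]·b[0] = (2)·(2) = 4. Only the fibre through (0,0,·) is needed: R[0,0,:] = T[0,0,:] − Σₗ aₗ[0]bₗ[0]cₗ = [-4, -2, -2] − (-2)·(-1)·[0, 1, -1] − (0)·(-1)·[1, 1, 0] = [-4, -4, 0]. Then w[k] = R[0,0,k] / 4 for each k, giving w = [-4, -4, 0] / 4 = [-1, -1, 0].

w = [-1, -1, 0]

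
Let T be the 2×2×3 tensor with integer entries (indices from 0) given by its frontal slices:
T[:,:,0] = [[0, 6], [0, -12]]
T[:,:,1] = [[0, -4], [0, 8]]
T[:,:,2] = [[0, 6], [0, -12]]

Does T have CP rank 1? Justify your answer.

Yes

If T = a ⊗ b ⊗ c then every fibre of T is a multiple of the corresponding factor, so read the factors off the fibres through the nonzero entry T[0,1,0] = 6.
The mode-1 fibre T[:,1,0] = [6, -12] gives a = [1, -2] (primitive direction); the mode-2 fibre T[0,:,0] = [0, 6] gives b = [0, 1]; then c[k] = T[0,1,k] / (a[0]·b[1]) = [6, -4, 6] / 1 = [6, -4, 6].
Expanding [1, -2] ⊗ [0, 1] ⊗ [6, -4, 6] reproduces all 12 entries of T, so T = [1, -2] ⊗ [0, 1] ⊗ [6, -4, 6] and rank(T) ≤ 1.
Equivalently every frontal slice T[:,:,k] is c[k] times the rank-1 matrix [1, -2] ⊗ [0, 1]. So T has rank 1 (it is nonzero).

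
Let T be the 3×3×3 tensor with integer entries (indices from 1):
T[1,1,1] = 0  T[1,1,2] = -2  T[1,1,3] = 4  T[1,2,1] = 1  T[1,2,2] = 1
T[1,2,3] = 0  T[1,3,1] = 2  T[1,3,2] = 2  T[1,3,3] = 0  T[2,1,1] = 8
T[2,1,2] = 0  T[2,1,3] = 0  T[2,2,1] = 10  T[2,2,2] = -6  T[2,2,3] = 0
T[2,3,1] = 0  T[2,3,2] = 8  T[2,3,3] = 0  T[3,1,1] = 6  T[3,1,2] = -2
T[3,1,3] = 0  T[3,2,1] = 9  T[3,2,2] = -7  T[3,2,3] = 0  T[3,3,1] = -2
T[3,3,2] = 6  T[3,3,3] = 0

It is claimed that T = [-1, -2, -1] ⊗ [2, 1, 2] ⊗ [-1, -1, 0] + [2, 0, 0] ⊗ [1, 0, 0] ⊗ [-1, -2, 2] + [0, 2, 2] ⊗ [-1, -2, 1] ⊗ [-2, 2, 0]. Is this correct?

Reconstruct entrywise from the claimed factors. For example, T[3,3,3] = 0 and Σₗ aₗ[3]bₗ[3]cₗ[3] = (-1)·(2)·(0) + (0)·(0)·(2) + (2)·(1)·(0) = 0; checking all 27 entries, every one matches. The claim holds.

Yes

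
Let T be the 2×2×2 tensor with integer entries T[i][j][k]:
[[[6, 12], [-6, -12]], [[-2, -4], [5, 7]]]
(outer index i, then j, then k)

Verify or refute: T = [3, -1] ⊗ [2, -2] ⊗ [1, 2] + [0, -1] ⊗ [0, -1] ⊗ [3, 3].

Reconstruct entrywise from the claimed factors. For example, T[1,1,1] = 7 and Σₗ aₗ[1]bₗ[1]cₗ[1] = (-1)·(-2)·(2) + (-1)·(-1)·(3) = 7; checking all 8 entries, every one matches. The claim holds.

Yes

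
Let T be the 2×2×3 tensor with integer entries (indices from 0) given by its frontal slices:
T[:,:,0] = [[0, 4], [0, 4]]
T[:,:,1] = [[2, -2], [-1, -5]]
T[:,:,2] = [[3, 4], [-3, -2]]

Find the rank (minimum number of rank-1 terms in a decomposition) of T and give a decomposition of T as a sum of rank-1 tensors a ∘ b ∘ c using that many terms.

Lower bound: in the mode-3 unfolding of T (rows indexed by k, columns by (i,j)) the 3×3 minor on rows k ∈ {0, 1, 2}, columns (i,j) ∈ {(0,0), (0,1), (1,0)} is det [[0, 4, 0], [2, -2, -1], [3, 4, -3]] = 12 ≠ 0, so that unfolding has rank ≥ 3 and hence rank(T) ≥ 3 (CP rank is at least every unfolding rank, though it can be larger).
Upper bound: T is a sum of 3 rank-1 terms, T = [1, 1] ∘ [0, 1] ∘ [4, -4, 2] + [1, 1] ∘ [1, 2] ∘ [0, 0, -1] + [2, -1] ∘ [1, 1] ∘ [0, 1, 2] (one valid choice — decompositions are not unique — normalised so each a, b is primitive with positive first nonzero entry; check it by expanding all entries), so rank(T) ≤ 3.
These bounds meet, so rank(T) = 3.

rank(T) = 3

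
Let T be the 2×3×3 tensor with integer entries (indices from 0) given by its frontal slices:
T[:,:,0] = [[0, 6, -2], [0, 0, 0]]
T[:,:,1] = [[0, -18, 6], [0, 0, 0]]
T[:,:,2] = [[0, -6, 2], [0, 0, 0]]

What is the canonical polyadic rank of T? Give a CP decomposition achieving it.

Lower bound: T ≠ 0 (e.g. T[0,1,0] = 6), so rank(T) ≥ 1.
Upper bound: if T = a ⊗ b ⊗ c then every fibre of T is a multiple of the corresponding factor, so read the factors off the fibres through the nonzero entry T[0,1,0] = 6.
The mode-1 fibre T[:,1,0] = [6, 0] gives a = [1, 0] (primitive direction); the mode-2 fibre T[0,:,0] = [0, 6, -2] gives b = [0, 3, -1]; then c[k] = T[0,1,k] / (a[0]·b[1]) = [6, -18, -6] / 3 = [2, -6, -2].
Expanding [1, 0] ⊗ [0, 3, -1] ⊗ [2, -6, -2] reproduces all 18 entries of T, so T = [1, 0] ⊗ [0, 3, -1] ⊗ [2, -6, -2] and rank(T) ≤ 1.
These bounds meet, so rank(T) = 1.

rank(T) = 1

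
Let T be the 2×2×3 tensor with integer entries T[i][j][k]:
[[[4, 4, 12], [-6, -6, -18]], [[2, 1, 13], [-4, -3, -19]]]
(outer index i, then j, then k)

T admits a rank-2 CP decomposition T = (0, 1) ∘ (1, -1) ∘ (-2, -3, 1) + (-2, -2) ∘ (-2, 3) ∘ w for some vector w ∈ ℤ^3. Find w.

w = (1, 1, 3)

Subtract the known terms from T to get the rank-1 residual R = (-2, -2) ∘ (-2, 3) ∘ w, so R[i,j,k] = a[i]·b[j]·w[k]. Pick indices with nonzero a[0]·b[0] = (-2)·(-2) = 4. Only the fibre through (0,0,·) is needed: R[0,0,:] = T[0,0,:] − Σₗ aₗ[0]bₗ[0]cₗ = [4, 4, 12] − (0)·(1)·(-2, -3, 1) = [4, 4, 12]. Then w[k] = R[0,0,k] / 4 for each k, giving w = [4, 4, 12] / 4 = (1, 1, 3).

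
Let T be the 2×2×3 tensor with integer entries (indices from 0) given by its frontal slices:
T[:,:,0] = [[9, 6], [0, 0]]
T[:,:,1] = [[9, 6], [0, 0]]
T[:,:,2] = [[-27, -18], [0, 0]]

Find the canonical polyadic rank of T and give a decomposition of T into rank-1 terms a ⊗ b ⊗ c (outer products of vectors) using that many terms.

rank(T) = 1

Lower bound: T ≠ 0 (e.g. T[0,0,0] = 9), so rank(T) ≥ 1.
Upper bound: if T = a ⊗ b ⊗ c then every fibre of T is a multiple of the corresponding factor, so read the factors off the fibres through the nonzero entry T[0,0,0] = 9.
The mode-1 fibre T[:,0,0] = [9, 0] gives a = [1, 0] (primitive direction); the mode-2 fibre T[0,:,0] = [9, 6] gives b = [3, 2]; then c[k] = T[0,0,k] / (a[0]·b[0]) = [9, 9, -27] / 3 = [3, 3, -9].
Expanding [1, 0] ⊗ [3, 2] ⊗ [3, 3, -9] reproduces all 12 entries of T, so T = [1, 0] ⊗ [3, 2] ⊗ [3, 3, -9] and rank(T) ≤ 1.
These bounds meet, so rank(T) = 1.
Check entry T[1,1,2] = 0: (0)·(2)·(-9) = 0.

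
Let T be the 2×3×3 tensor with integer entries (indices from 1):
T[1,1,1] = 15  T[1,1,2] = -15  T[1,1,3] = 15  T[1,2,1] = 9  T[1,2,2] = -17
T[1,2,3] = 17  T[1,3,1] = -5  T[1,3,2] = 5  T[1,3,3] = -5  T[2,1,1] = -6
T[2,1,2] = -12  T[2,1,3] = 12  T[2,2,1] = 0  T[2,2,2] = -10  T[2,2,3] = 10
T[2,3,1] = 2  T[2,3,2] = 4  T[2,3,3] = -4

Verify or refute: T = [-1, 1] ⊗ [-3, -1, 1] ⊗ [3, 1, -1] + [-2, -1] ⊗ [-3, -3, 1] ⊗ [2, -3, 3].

Reconstruct entry (1,1,1) from the claimed factors: Σₗ aₗ[1]bₗ[1]cₗ[1] = (-1)·(-3)·(3) + (-2)·(-3)·(2) = 21, but T[1,1,1] = 15. The claim is false.

No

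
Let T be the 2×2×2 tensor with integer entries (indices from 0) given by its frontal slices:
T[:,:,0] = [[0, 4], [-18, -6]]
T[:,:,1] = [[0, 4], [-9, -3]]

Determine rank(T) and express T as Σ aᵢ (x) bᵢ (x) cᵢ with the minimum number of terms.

Lower bound: the mode-3 unfolding of T (rows indexed by k, columns by (i,j) = (0,0), (0,1), (1,0), (1,1)) is [[0, 4, -18, -6], [0, 4, -9, -3]].
There the 2×2 minor on rows k ∈ {0, 1}, columns (i,j) ∈ {(0,1), (1,0)} is det [[4, -18], [4, -9]] = 36 ≠ 0, so this unfolding has rank ≥ 2; CP rank is at least every unfolding rank, so rank(T) ≥ 2. (This is only a lower bound: in general the CP rank may exceed every unfolding rank, so we still need to exhibit 2 rank-1 terms summing to T.)
Upper bound — finding two terms. Write S_k = T[:,:,k] for the frontal slices: S₀ = [[0, 4], [-18, -6]], S₁ = [[0, 4], [-9, -3]].
If T = a₁ (x) b₁ (x) c₁ + a₂ (x) b₂ (x) c₂ then each S_k = c₁[k]·a₁b₁ᵀ + c₂[k]·a₂b₂ᵀ. S₀ and S₁ are linearly independent, so a₁b₁ᵀ and a₂b₂ᵀ must span the same plane of matrices: they are the rank-1 matrices of the form x·S₀ + y·S₁.
det(x·S₀ + y·S₁) is 72·x² + 108·xy + 36·y² = 36·(x + y)(2·x + y), vanishing at (x:y) = (1:-1) and (1:-2).
M₁ = S₀ − S₁ = [[0, 0], [-9, -3]] = (-3)·[0, 1][3, 1]ᵀ and M₂ = S₀ − 2·S₁ = [[0, -4], [0, 0]] = (-4)·[1, 0][0, 1]ᵀ, so take a₁ = [0, 1], b₁ = [3, 1], a₂ = [1, 0], b₂ = [0, 1].
Each slice is an integer combination of E₁ = a₁b₁ᵀ and E₂ = a₂b₂ᵀ: S₀ = −6·E₁ + 4·E₂, S₁ = −3·E₁ + 4·E₂; reading off coefficients, c₁ = [-6, -3] and c₂ = [4, 4].
Hence T = [0, 1] (x) [3, 1] (x) [-6, -3] + [1, 0] (x) [0, 1] (x) [4, 4], so rank(T) ≤ 2.
These bounds meet, so rank(T) = 2.
Check entry T[0,0,1] = 0: (0)·(3)·(-3) + (1)·(0)·(4) = 0.

rank(T) = 2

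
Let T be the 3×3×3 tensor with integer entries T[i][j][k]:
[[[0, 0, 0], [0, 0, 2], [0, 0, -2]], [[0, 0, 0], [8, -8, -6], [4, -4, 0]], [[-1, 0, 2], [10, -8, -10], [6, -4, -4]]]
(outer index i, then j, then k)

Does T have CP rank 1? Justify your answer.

No

The mode-1 unfolding of T (rows indexed by i, columns by (j,k) = (0,0), (0,1), (0,2), (1,0), (1,1), (1,2), (2,0), (2,1), (2,2)) is [[0, 0, 0, 0, 0, 2, 0, 0, -2], [0, 0, 0, 8, -8, -6, 4, -4, 0], [-1, 0, 2, 10, -8, -10, 6, -4, -4]].
There the 3×3 minor on rows i ∈ {0, 1, 2}, columns (j,k) ∈ {(0,0), (1,0), (1,2)} is det [[0, 0, 2], [0, 8, -6], [-1, 10, -10]] = 16 ≠ 0, so this unfolding has rank ≥ 3; CP rank is at least every unfolding rank, so rank(T) ≥ 3.
In particular rank(T) ≥ 3 > 1, so T is not rank-1.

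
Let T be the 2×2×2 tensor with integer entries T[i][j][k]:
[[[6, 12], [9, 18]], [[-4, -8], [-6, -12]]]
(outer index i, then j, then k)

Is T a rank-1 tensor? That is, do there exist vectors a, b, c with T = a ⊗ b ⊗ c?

If T = a ⊗ b ⊗ c then every fibre of T is a multiple of the corresponding factor, so read the factors off the fibres through the nonzero entry T[0,0,0] = 6.
The mode-1 fibre T[:,0,0] = [6, -4] gives a = [3, -2] (primitive direction); the mode-2 fibre T[0,:,0] = [6, 9] gives b = [2, 3]; then c[k] = T[0,0,k] / (a[0]·b[0]) = [6, 12] / 6 = [1, 2].
Expanding [3, -2] ⊗ [2, 3] ⊗ [1, 2] reproduces all 8 entries of T, so T = [3, -2] ⊗ [2, 3] ⊗ [1, 2] and rank(T) ≤ 1.
Equivalently every frontal slice T[:,:,k] is c[k] times the rank-1 matrix [3, -2] ⊗ [2, 3]. So T has rank 1 (it is nonzero).

Yes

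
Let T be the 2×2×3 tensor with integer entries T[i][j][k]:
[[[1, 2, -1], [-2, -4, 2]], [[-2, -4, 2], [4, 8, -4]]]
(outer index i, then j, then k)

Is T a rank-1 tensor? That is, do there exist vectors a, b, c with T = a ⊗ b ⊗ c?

Yes

If T = a ⊗ b ⊗ c then every fibre of T is a multiple of the corresponding factor, so read the factors off the fibres through the nonzero entry T[0,0,0] = 1.
The mode-1 fibre T[:,0,0] = [1, -2] gives a = [1, -2] (primitive direction); the mode-2 fibre T[0,:,0] = [1, -2] gives b = [1, -2]; then c[k] = T[0,0,k] / (a[0]·b[0]) = [1, 2, -1] / 1 = [1, 2, -1].
Expanding [1, -2] ⊗ [1, -2] ⊗ [1, 2, -1] reproduces all 12 entries of T, so T = [1, -2] ⊗ [1, -2] ⊗ [1, 2, -1] and rank(T) ≤ 1.
Equivalently every frontal slice T[:,:,k] is c[k] times the rank-1 matrix [1, -2] ⊗ [1, -2]. So T has rank 1 (it is nonzero).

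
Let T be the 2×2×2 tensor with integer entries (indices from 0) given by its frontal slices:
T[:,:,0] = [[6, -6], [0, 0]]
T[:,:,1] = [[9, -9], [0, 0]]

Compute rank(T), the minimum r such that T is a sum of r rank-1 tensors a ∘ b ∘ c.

Lower bound: T ≠ 0 (e.g. T[0,0,0] = 6), so rank(T) ≥ 1.
Upper bound: if T = a ∘ b ∘ c then every fibre of T is a multiple of the corresponding factor, so read the factors off the fibres through the nonzero entry T[0,0,0] = 6.
The mode-1 fibre T[:,0,0] = [6, 0] gives a = [1, 0] (primitive direction); the mode-2 fibre T[0,:,0] = [6, -6] gives b = [1, -1]; then c[k] = T[0,0,k] / (a[0]·b[0]) = [6, 9] / 1 = [6, 9].
Expanding [1, 0] ∘ [1, -1] ∘ [6, 9] reproduces all 8 entries of T, so T = [1, 0] ∘ [1, -1] ∘ [6, 9] and rank(T) ≤ 1.
These bounds meet, so rank(T) = 1.

1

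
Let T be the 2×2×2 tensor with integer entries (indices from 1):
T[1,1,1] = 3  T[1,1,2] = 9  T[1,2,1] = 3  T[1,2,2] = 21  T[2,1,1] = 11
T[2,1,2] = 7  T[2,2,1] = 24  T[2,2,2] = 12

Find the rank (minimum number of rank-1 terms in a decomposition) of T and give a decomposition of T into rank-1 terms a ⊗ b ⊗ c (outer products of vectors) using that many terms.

Lower bound: the mode-3 unfolding of T (rows indexed by k, columns by (i,j) = (1,1), (1,2), (2,1), (2,2)) is [[3, 3, 11, 24], [9, 21, 7, 12]].
There the 2×2 minor on rows k ∈ {1, 2}, columns (i,j) ∈ {(1,1), (1,2)} is det [[3, 3], [9, 21]] = 36 ≠ 0, so this unfolding has rank ≥ 2; CP rank is at least every unfolding rank, so rank(T) ≥ 2. (Unfolding ranks only ever bound the CP rank from below — rank(T) can be strictly larger than all of them — so the matching upper bound has to come from an explicit 2-term decomposition.)
Upper bound — finding two terms. Write S_k = T[:,:,k] for the frontal slices: S₁ = [[3, 3], [11, 24]], S₂ = [[9, 21], [7, 12]].
If T = a₁ ⊗ b₁ ⊗ c₁ + a₂ ⊗ b₂ ⊗ c₂ then each S_k = c₁[k]·a₁b₁ᵀ + c₂[k]·a₂b₂ᵀ. S₁ and S₂ are linearly independent, so a₁b₁ᵀ and a₂b₂ᵀ must span the same plane of matrices: they are the rank-1 matrices of the form x·S₁ + y·S₂.
det(x·S₁ + y·S₂) is 39·x² − 39·y² = 39·(x − y)(x + y), vanishing at (x:y) = (1:1) and (1:-1).
M₁ = S₁ + S₂ = [[12, 24], [18, 36]] = 6·[2, 3][1, 2]ᵀ and M₂ = S₁ − S₂ = [[-6, -18], [4, 12]] = (-2)·[3, -2][1, 3]ᵀ, so take a₁ = [2, 3], b₁ = [1, 2], a₂ = [3, -2], b₂ = [1, 3].
Each slice is an integer combination of E₁ = a₁b₁ᵀ and E₂ = a₂b₂ᵀ: S₁ = 3·E₁ − E₂, S₂ = 3·E₁ + E₂; reading off coefficients, c₁ = [3, 3] and c₂ = [-1, 1].
Hence T = [2, 3] ⊗ [1, 2] ⊗ [3, 3] + [3, -2] ⊗ [1, 3] ⊗ [-1, 1], so rank(T) ≤ 2.
These bounds meet, so rank(T) = 2.

rank(T) = 2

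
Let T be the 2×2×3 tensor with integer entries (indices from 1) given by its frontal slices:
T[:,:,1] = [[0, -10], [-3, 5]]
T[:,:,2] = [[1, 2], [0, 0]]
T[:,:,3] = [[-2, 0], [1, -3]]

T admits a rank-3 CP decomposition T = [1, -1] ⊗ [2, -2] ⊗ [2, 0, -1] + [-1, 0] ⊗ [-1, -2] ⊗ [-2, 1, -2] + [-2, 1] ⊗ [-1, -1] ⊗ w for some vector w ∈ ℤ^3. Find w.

Subtract the known terms from T to get the rank-1 residual R = [-2, 1] ⊗ [-1, -1] ⊗ w, so R[i,j,k] = a[i]·b[j]·w[k]. Pick indices with nonzero a[1]·b[1] = (-2)·(-1) = 2. Only the fibre through (1,1,·) is needed: R[1,1,:] = T[1,1,:] − Σₗ aₗ[1]bₗ[1]cₗ = [0, 1, -2] − (1)·(2)·[2, 0, -1] − (-1)·(-1)·[-2, 1, -2] = [-2, 0, 2]. Then w[k] = R[1,1,k] / 2 for each k, giving w = [-2, 0, 2] / 2 = [-1, 0, 1].

w = [-1, 0, 1]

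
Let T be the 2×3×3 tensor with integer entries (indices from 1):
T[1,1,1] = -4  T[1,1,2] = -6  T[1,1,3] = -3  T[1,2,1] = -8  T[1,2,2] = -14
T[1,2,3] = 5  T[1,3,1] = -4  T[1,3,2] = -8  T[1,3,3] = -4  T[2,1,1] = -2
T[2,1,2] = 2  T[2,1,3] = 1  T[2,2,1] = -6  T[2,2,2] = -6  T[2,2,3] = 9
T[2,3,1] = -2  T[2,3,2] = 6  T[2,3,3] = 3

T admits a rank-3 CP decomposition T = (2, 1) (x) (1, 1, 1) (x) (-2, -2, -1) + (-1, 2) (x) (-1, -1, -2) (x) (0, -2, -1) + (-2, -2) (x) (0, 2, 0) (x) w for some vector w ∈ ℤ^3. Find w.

Subtract the known terms from T to get the rank-1 residual R = (-2, -2) (x) (0, 2, 0) (x) w, so R[i,j,k] = a[i]·b[j]·w[k]. Pick indices with nonzero a[1]·b[2] = (-2)·(2) = -4. Only the fibre through (1,2,·) is needed: R[1,2,:] = T[1,2,:] − Σₗ aₗ[1]bₗ[2]cₗ = [-8, -14, 5] − (2)·(1)·(-2, -2, -1) − (-1)·(-1)·(0, -2, -1) = [-4, -8, 8]. Then w[k] = R[1,2,k] / -4 for each k, giving w = [-4, -8, 8] / -4 = (1, 2, -2).

w = (1, 2, -2)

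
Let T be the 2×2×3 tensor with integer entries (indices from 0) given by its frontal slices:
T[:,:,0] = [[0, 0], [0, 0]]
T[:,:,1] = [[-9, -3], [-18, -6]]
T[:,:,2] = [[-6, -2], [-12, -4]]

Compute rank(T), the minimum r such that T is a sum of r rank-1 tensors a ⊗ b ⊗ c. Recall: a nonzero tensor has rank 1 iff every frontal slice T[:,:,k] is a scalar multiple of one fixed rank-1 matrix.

1

Lower bound: T ≠ 0 (e.g. T[0,0,1] = -9), so rank(T) ≥ 1.
Upper bound: if T = a ⊗ b ⊗ c then every fibre of T is a multiple of the corresponding factor, so read the factors off the fibres through the nonzero entry T[0,0,1] = -9.
The mode-1 fibre T[:,0,1] = [-9, -18] gives a = [1, 2] (primitive direction); the mode-2 fibre T[0,:,1] = [-9, -3] gives b = [3, 1]; then c[k] = T[0,0,k] / (a[0]·b[0]) = [0, -9, -6] / 3 = [0, -3, -2].
Expanding [1, 2] ⊗ [3, 1] ⊗ [0, -3, -2] reproduces all 12 entries of T, so T = [1, 2] ⊗ [3, 1] ⊗ [0, -3, -2] and rank(T) ≤ 1.
These bounds meet, so rank(T) = 1.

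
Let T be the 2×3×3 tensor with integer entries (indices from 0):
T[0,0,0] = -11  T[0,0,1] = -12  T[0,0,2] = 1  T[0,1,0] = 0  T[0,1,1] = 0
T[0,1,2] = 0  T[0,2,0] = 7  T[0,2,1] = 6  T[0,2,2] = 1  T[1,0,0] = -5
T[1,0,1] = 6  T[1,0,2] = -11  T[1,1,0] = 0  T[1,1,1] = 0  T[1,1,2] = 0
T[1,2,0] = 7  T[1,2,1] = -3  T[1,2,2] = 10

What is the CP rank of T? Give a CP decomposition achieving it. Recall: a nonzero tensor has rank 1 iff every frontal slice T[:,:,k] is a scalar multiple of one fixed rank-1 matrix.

rank(T) = 2

Lower bound: in the mode-3 unfolding of T (rows indexed by k, columns by (i,j)) the 2×2 minor on rows k ∈ {0, 1}, columns (i,j) ∈ {(0,0), (0,2)} is det [[-11, 7], [-12, 6]] = 18 ≠ 0, so that unfolding has rank ≥ 2 and hence rank(T) ≥ 2 (CP rank is at least every unfolding rank, though it can be larger).
Upper bound: with S_k = T[:,:,k], the two rank-1 terms a₁b₁ᵀ, a₂b₂ᵀ are the rank-1 members of the pencil x·S₀ + y·S₁.
The 2×2 minor of x·S₀ + y·S₁ on rows {0,1}, columns {0,2} is −42·x² − 63·xy = (-21)·(2·x + 3·y)(x), vanishing at (x:y) = (3:-2) and (0:1).
M₁ = 3·S₀ − 2·S₁ = [[-9, 0, 9], [-27, 0, 27]] = (-9)·[1, 3][1, 0, -1]ᵀ and M₂ = S₁ = [[-12, 0, 6], [6, 0, -3]] = (-3)·[2, -1][2, 0, -1]ᵀ, so take a₁ = [1, 3], b₁ = [1, 0, -1], a₂ = [2, -1], b₂ = [2, 0, -1].
Each slice is an integer combination of E₁ = a₁b₁ᵀ and E₂ = a₂b₂ᵀ: S₀ = −3·E₁ − 2·E₂, S₁ = −3·E₂, S₂ = −3·E₁ + E₂; reading off coefficients, c₁ = [-3, 0, -3] and c₂ = [-2, -3, 1].
Hence T = [1, 3] ⊗ [1, 0, -1] ⊗ [-3, 0, -3] + [2, -1] ⊗ [2, 0, -1] ⊗ [-2, -3, 1], so rank(T) ≤ 2.
These bounds meet, so rank(T) = 2.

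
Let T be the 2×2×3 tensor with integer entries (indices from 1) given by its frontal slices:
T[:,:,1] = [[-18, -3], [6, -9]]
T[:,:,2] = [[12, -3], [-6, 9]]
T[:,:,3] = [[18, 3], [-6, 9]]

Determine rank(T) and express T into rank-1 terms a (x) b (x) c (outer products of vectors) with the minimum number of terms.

rank(T) = 2

Lower bound: the mode-1 unfolding of T (rows indexed by i, columns by (j,k) = (1,1), (1,2), (1,3), (2,1), (2,2), (2,3)) is [[-18, 12, 18, -3, -3, 3], [6, -6, -6, -9, 9, 9]].
There the 2×2 minor on rows i ∈ {1, 2}, columns (j,k) ∈ {(1,1), (1,2)} is det [[-18, 12], [6, -6]] = 36 ≠ 0, so this unfolding has rank ≥ 2; CP rank is at least every unfolding rank, so rank(T) ≥ 2. (Unfolding ranks only ever bound the CP rank from below — rank(T) can be strictly larger than all of them — so the matching upper bound has to come from an explicit 2-term decomposition.)
Upper bound — finding two terms. Write S_k = T[:,:,k] for the frontal slices: S₁ = [[-18, -3], [6, -9]], S₂ = [[12, -3], [-6, 9]], S₃ = [[18, 3], [-6, 9]].
If T = a₁ (x) b₁ (x) c₁ + a₂ (x) b₂ (x) c₂ then each S_k = c₁[k]·a₁b₁ᵀ + c₂[k]·a₂b₂ᵀ. S₁ and S₂ are linearly independent, so a₁b₁ᵀ and a₂b₂ᵀ must span the same plane of matrices: they are the rank-1 matrices of the form x·S₁ + y·S₂.
det(x·S₁ + y·S₂) is 180·x² − 270·xy + 90·y² = 90·(2·x − y)(x − y), vanishing at (x:y) = (1:2) and (1:1).
M₁ = S₁ + 2·S₂ = [[6, -9], [-6, 9]] = 3·[1, -1][2, -3]ᵀ and M₂ = S₁ + S₂ = [[-6, -6], [0, 0]] = (-6)·[1, 0][1, 1]ᵀ, so take a₁ = [1, -1], b₁ = [2, -3], a₂ = [1, 0], b₂ = [1, 1].
Each slice is an integer combination of E₁ = a₁b₁ᵀ and E₂ = a₂b₂ᵀ: S₁ = −3·E₁ − 12·E₂, S₂ = 3·E₁ + 6·E₂, S₃ = 3·E₁ + 12·E₂; reading off coefficients, c₁ = [-3, 3, 3] and c₂ = [-12, 6, 12].
Hence T = [1, -1] (x) [2, -3] (x) [-3, 3, 3] + [1, 0] (x) [1, 1] (x) [-12, 6, 12], so rank(T) ≤ 2.
These bounds meet, so rank(T) = 2.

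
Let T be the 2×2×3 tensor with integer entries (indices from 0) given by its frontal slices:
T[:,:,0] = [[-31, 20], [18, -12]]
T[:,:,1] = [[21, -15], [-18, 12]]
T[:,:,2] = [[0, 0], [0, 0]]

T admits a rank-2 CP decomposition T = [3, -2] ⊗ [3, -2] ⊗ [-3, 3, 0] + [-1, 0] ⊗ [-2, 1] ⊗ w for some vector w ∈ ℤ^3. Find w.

w = [-2, -3, 0]

Subtract the known terms from T to get the rank-1 residual R = [-1, 0] ⊗ [-2, 1] ⊗ w, so R[i,j,k] = a[i]·b[j]·w[k]. Pick indices with nonzero a[0]·b[0] = (-1)·(-2) = 2. Only the fibre through (0,0,·) is needed: R[0,0,:] = T[0,0,:] − Σₗ aₗ[0]bₗ[0]cₗ = [-31, 21, 0] − (3)·(3)·[-3, 3, 0] = [-4, -6, 0]. Then w[k] = R[0,0,k] / 2 for each k, giving w = [-4, -6, 0] / 2 = [-2, -3, 0].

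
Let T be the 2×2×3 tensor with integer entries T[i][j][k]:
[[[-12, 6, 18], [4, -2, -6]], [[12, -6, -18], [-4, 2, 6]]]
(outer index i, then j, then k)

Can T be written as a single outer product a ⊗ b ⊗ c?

If T = a ⊗ b ⊗ c then every fibre of T is a multiple of the corresponding factor, so read the factors off the fibres through the nonzero entry T[0,0,0] = -12.
The mode-1 fibre T[:,0,0] = [-12, 12] gives a = (1, -1) (primitive direction); the mode-2 fibre T[0,:,0] = [-12, 4] gives b = (3, -1); then c[k] = T[0,0,k] / (a[0]·b[0]) = [-12, 6, 18] / 3 = (-4, 2, 6).
Expanding (1, -1) ⊗ (3, -1) ⊗ (-4, 2, 6) reproduces all 12 entries of T, so T = (1, -1) ⊗ (3, -1) ⊗ (-4, 2, 6) and rank(T) ≤ 1.
Equivalently every frontal slice T[:,:,k] is c[k] times the rank-1 matrix (1, -1) ⊗ (3, -1). So T has rank 1 (it is nonzero).

Yes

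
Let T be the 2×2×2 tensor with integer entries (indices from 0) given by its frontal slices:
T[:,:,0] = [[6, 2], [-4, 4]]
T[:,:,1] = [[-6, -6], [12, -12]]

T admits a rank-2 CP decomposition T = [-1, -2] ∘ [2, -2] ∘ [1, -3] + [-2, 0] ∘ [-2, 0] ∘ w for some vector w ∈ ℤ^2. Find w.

w = [2, -3]

Subtract the known terms from T to get the rank-1 residual R = [-2, 0] ∘ [-2, 0] ∘ w, so R[i,j,k] = a[i]·b[j]·w[k]. Pick indices with nonzero a[0]·b[0] = (-2)·(-2) = 4. Only the fibre through (0,0,·) is needed: R[0,0,:] = T[0,0,:] − Σₗ aₗ[0]bₗ[0]cₗ = [6, -6] − (-1)·(2)·[1, -3] = [8, -12]. Then w[k] = R[0,0,k] / 4 for each k, giving w = [8, -12] / 4 = [2, -3].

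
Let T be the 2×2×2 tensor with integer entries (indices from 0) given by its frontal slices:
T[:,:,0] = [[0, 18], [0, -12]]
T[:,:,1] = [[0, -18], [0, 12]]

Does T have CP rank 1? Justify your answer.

If T = a (x) b (x) c then every fibre of T is a multiple of the corresponding factor, so read the factors off the fibres through the nonzero entry T[0,1,0] = 18.
The mode-1 fibre T[:,1,0] = [18, -12] gives a = [3, -2] (primitive direction); the mode-2 fibre T[0,:,0] = [0, 18] gives b = [0, 1]; then c[k] = T[0,1,k] / (a[0]·b[1]) = [18, -18] / 3 = [6, -6].
Expanding [3, -2] (x) [0, 1] (x) [6, -6] reproduces all 8 entries of T, so T = [3, -2] (x) [0, 1] (x) [6, -6] and rank(T) ≤ 1.
Equivalently every frontal slice T[:,:,k] is c[k] times the rank-1 matrix [3, -2] (x) [0, 1]. So T has rank 1 (it is nonzero).

Yes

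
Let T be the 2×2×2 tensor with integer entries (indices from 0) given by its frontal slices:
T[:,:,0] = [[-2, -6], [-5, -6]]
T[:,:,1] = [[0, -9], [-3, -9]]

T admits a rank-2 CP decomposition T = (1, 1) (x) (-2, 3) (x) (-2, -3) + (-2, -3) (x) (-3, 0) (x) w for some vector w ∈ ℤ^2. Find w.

Subtract the known terms from T to get the rank-1 residual R = (-2, -3) (x) (-3, 0) (x) w, so R[i,j,k] = a[i]·b[j]·w[k]. Pick indices with nonzero a[0]·b[0] = (-2)·(-3) = 6. Only the fibre through (0,0,·) is needed: R[0,0,:] = T[0,0,:] − Σₗ aₗ[0]bₗ[0]cₗ = [-2, 0] − (1)·(-2)·(-2, -3) = [-6, -6]. Then w[k] = R[0,0,k] / 6 for each k, giving w = [-6, -6] / 6 = (-1, -1).

w = (-1, -1)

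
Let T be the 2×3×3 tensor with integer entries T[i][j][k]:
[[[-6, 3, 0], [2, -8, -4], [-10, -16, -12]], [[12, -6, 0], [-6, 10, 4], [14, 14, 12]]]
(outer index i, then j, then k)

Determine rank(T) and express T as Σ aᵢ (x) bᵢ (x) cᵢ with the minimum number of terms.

rank(T) = 2

Lower bound: the mode-3 unfolding of T (rows indexed by k, columns by (i,j) = (0,0), (0,1), (0,2), (1,0), (1,1), (1,2)) is [[-6, 2, -10, 12, -6, 14], [3, -8, -16, -6, 10, 14], [0, -4, -12, 0, 4, 12]].
There the 2×2 minor on rows k ∈ {0, 1}, columns (i,j) ∈ {(0,0), (0,1)} is det [[-6, 2], [3, -8]] = 42 ≠ 0, so this unfolding has rank ≥ 2; CP rank is at least every unfolding rank, so rank(T) ≥ 2. (Unfolding ranks only ever bound the CP rank from below — rank(T) can be strictly larger than all of them — so the matching upper bound has to come from an explicit 2-term decomposition.)
Upper bound — finding two terms. Write S_k = T[:,:,k] for the frontal slices: S₀ = [[-6, 2, -10], [12, -6, 14]], S₁ = [[3, -8, -16], [-6, 10, 14]], S₂ = [[0, -4, -12], [0, 4, 12]].
If T = a₁ (x) b₁ (x) c₁ + a₂ (x) b₂ (x) c₂ then each S_k = c₁[k]·a₁b₁ᵀ + c₂[k]·a₂b₂ᵀ. S₀ and S₁ are linearly independent, so a₁b₁ᵀ and a₂b₂ᵀ must span the same plane of matrices: they are the rank-1 matrices of the form x·S₀ + y·S₁.
The 2×2 minor of x·S₀ + y·S₁ on rows {0,1}, columns {0,1} is 12·x² + 30·xy − 18·y² = 6·(x + 3·y)(2·x − y), vanishing at (x:y) = (3:-1) and (1:2).
M₁ = 3·S₀ − S₁ = [[-21, 14, -14], [42, -28, 28]] = (-7)·[1, -2][3, -2, 2]ᵀ and M₂ = S₀ + 2·S₁ = [[0, -14, -42], [0, 14, 42]] = (-14)·[1, -1][0, 1, 3]ᵀ, so take a₁ = [1, -2], b₁ = [3, -2, 2], a₂ = [1, -1], b₂ = [0, 1, 3].
Each slice is an integer combination of E₁ = a₁b₁ᵀ and E₂ = a₂b₂ᵀ: S₀ = −2·E₁ − 2·E₂, S₁ = E₁ − 6·E₂, S₂ = −4·E₂; reading off coefficients, c₁ = [-2, 1, 0] and c₂ = [-2, -6, -4].
Hence T = [1, -2] (x) [3, -2, 2] (x) [-2, 1, 0] + [1, -1] (x) [0, 1, 3] (x) [-2, -6, -4], so rank(T) ≤ 2.
These bounds meet, so rank(T) = 2.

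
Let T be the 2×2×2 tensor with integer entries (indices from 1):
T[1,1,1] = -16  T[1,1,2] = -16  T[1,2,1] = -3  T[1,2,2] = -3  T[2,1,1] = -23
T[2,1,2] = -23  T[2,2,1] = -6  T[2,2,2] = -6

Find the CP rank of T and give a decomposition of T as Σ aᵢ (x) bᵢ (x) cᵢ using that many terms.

rank(T) = 2

Lower bound: in the mode-1 unfolding of T (rows indexed by i, columns by (j,k)) the 2×2 minor on rows i ∈ {1, 2}, columns (j,k) ∈ {(1,1), (2,1)} is det [[-16, -3], [-23, -6]] = 27 ≠ 0, so that unfolding has rank ≥ 2 and hence rank(T) ≥ 2 (CP rank is at least every unfolding rank, though it can be larger).
Upper bound: T[:,:,k] = c[k]·M for every slice, with c = [1, 1] and M = [[-16, -3], [-23, -6]] (rows i, columns j).
Splitting M by its rows (i = 1, 2), M = [1, 0][-16, -3]ᵀ + [0, 1][-23, -6]ᵀ.
Hence T = [1, 0] (x) [-16, -3] (x) [1, 1] + [0, 1] (x) [-23, -6] (x) [1, 1], so rank(T) ≤ 2.
These bounds meet, so rank(T) = 2.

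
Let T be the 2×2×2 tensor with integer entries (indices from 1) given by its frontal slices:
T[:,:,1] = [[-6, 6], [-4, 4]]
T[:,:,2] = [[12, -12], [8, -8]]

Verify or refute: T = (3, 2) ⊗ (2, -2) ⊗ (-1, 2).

Reconstruct entrywise from the claimed factors. For example, T[1,1,2] = 12 and Σₗ aₗ[1]bₗ[1]cₗ[2] = (3)·(2)·(2) = 12; checking all 8 entries, every one matches. The claim holds.

Yes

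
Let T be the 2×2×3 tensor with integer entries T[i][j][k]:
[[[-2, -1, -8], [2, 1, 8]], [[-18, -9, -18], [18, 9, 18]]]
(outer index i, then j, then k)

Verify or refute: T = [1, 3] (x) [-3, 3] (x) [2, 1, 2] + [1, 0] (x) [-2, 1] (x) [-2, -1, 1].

Reconstruct entry (0,1,0) from the claimed factors: Σₗ aₗ[0]bₗ[1]cₗ[0] = (1)·(3)·(2) + (1)·(1)·(-2) = 4, but T[0,1,0] = 2. The claim is false.

No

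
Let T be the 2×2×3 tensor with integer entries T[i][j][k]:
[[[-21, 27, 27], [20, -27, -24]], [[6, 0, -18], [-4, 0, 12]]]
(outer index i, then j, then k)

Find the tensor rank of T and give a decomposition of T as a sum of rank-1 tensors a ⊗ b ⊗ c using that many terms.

Lower bound: the mode-1 unfolding of T (rows indexed by i, columns by (j,k) = (0,0), (0,1), (0,2), (1,0), (1,1), (1,2)) is [[-21, 27, 27, 20, -27, -24], [6, 0, -18, -4, 0, 12]].
There the 2×2 minor on rows i ∈ {0, 1}, columns (j,k) ∈ {(0,0), (0,1)} is det [[-21, 27], [6, 0]] = -162 ≠ 0, so this unfolding has rank ≥ 2; CP rank is at least every unfolding rank, so rank(T) ≥ 2. (Unfolding ranks only ever bound the CP rank from below — rank(T) can be strictly larger than all of them — so the matching upper bound has to come from an explicit 2-term decomposition.)
Upper bound — finding two terms. Write S_k = T[:,:,k] for the frontal slices: S₀ = [[-21, 20], [6, -4]], S₁ = [[27, -27], [0, 0]], S₂ = [[27, -24], [-18, 12]].
If T = a₁ ⊗ b₁ ⊗ c₁ + a₂ ⊗ b₂ ⊗ c₂ then each S_k = c₁[k]·a₁b₁ᵀ + c₂[k]·a₂b₂ᵀ. S₀ and S₁ are linearly independent, so a₁b₁ᵀ and a₂b₂ᵀ must span the same plane of matrices: they are the rank-1 matrices of the form x·S₀ + y·S₁.
det(x·S₀ + y·S₁) is −36·x² + 54·xy = (-18)·(2·x − 3·y)(x), vanishing at (x:y) = (3:2) and (0:1).
M₁ = 3·S₀ + 2·S₁ = [[-9, 6], [18, -12]] = (-3)·[1, -2][3, -2]ᵀ and M₂ = S₁ = [[27, -27], [0, 0]] = 27·[1, 0][1, -1]ᵀ, so take a₁ = [1, -2], b₁ = [3, -2], a₂ = [1, 0], b₂ = [1, -1].
Each slice is an integer combination of E₁ = a₁b₁ᵀ and E₂ = a₂b₂ᵀ: S₀ = −E₁ − 18·E₂, S₁ = 27·E₂, S₂ = 3·E₁ + 18·E₂; reading off coefficients, c₁ = [-1, 0, 3] and c₂ = [-18, 27, 18].
Hence T = [1, -2] ⊗ [3, -2] ⊗ [-1, 0, 3] + [1, 0] ⊗ [1, -1] ⊗ [-18, 27, 18], so rank(T) ≤ 2.
These bounds meet, so rank(T) = 2.

rank(T) = 2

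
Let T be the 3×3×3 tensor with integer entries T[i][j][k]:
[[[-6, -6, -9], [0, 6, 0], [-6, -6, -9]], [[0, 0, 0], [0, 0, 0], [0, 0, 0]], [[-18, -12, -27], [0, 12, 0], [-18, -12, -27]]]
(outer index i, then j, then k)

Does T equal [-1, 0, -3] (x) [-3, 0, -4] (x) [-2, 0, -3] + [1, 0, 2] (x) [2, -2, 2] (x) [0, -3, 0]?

No

Reconstruct entry (0,2,0) from the claimed factors: Σₗ aₗ[0]bₗ[2]cₗ[0] = (-1)·(-4)·(-2) + (1)·(2)·(0) = -8, but T[0,2,0] = -6. The claim is false.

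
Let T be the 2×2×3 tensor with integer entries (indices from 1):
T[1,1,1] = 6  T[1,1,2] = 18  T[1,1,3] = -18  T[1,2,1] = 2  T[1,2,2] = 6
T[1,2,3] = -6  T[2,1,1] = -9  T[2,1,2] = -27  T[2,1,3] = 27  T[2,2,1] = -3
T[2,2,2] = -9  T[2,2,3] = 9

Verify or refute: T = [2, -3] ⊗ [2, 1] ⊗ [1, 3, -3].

No

Reconstruct entry (1,1,1) from the claimed factors: Σₗ aₗ[1]bₗ[1]cₗ[1] = (2)·(2)·(1) = 4, but T[1,1,1] = 6. The claim is false.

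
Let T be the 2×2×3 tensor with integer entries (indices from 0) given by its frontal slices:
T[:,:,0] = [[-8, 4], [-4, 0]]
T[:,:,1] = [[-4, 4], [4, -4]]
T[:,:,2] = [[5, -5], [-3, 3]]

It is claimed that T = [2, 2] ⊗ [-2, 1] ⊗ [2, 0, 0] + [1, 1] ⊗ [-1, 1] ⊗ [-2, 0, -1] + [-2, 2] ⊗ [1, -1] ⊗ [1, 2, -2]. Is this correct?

Yes

Reconstruct entrywise from the claimed factors. For example, T[1,1,1] = -4 and Σₗ aₗ[1]bₗ[1]cₗ[1] = (2)·(1)·(0) + (1)·(1)·(0) + (2)·(-1)·(2) = -4; checking all 12 entries, every one matches. The claim holds.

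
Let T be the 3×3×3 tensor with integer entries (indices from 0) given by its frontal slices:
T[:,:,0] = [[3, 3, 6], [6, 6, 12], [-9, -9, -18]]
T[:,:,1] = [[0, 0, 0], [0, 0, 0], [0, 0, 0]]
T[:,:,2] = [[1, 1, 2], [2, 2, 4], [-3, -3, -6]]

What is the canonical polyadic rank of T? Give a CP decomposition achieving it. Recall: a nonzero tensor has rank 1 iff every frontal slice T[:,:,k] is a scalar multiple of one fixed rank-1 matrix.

rank(T) = 1

Lower bound: T ≠ 0 (e.g. T[0,0,0] = 3), so rank(T) ≥ 1.
Upper bound: the mode-1 fibre T[:,0,0] = [3, 6, -9] gives a = [1, 2, -3] (primitive direction); the mode-2 fibre T[0,:,0] = [3, 3, 6] gives b = [1, 1, 2]; then c[k] = T[0,0,k] / (a[0]·b[0]) = [3, 0, 1] / 1 = [3, 0, 1].
Expanding [1, 2, -3] (x) [1, 1, 2] (x) [3, 0, 1] reproduces all 27 entries of T, so T = [1, 2, -3] (x) [1, 1, 2] (x) [3, 0, 1] and rank(T) ≤ 1.
These bounds meet, so rank(T) = 1.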